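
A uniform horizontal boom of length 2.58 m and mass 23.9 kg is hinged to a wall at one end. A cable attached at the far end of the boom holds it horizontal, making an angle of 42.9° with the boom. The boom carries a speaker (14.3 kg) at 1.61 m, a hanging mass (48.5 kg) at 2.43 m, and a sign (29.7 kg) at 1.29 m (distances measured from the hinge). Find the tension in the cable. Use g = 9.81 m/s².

Take moments about the hinge.
Beam weight: 23.9 × 9.81 = 234.5 N down at 1.29 m → arm 1.29 m, τ = 234.5 × 1.29 = 302.5 N·m clockwise.
Speaker: 14.3 × 9.81 = 140.3 N down at 1.61 m → arm 1.61 m, τ = 140.3 × 1.61 = 225.9 N·m clockwise.
Hanging mass: 48.5 × 9.81 = 475.8 N down at 2.43 m → arm 2.43 m, τ = 475.8 × 2.43 = 1156 N·m clockwise.
Sign: 29.7 × 9.81 = 291.4 N down at 1.29 m → arm 1.29 m, τ = 291.4 × 1.29 = 375.9 N·m clockwise.
Total clockwise load moment = 2060 N·m.
The cable tension T acts at 2.58 m; only its component perpendicular to the boom, T sinθ, produces torque. sin 42.9° = 0.6807.
For rotational equilibrium, T × 2.58 × 0.6807 = 2060, so T = 2060 / 1.756 = 1170 N.

T ≈ 1170 N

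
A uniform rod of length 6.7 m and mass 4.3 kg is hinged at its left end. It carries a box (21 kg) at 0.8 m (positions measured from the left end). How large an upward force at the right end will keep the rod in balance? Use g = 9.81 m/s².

Sum moments about the left end (the unknown pivot reaction has zero arm there).
Beam weight: 4.3 × 9.81 = 42.18 N down at 3.35 m → arm 3.35 m, τ = 42.18 × 3.35 = 141.3 N·m clockwise.
Box: 21 × 9.81 = 206 N down at 0.8 m → arm 0.8 m, τ = 206 × 0.8 = 164.8 N·m clockwise.
Net moment of the loads = 306.1 N·m clockwise.
The upward force F acts at the right end, arm 6.7 m, giving F × 6.7 counterclockwise.
Setting net torque to zero: F × 6.7 = 306.1 → F = 306.1 / 6.7 = 45.7 N.

F ≈ 45.7 N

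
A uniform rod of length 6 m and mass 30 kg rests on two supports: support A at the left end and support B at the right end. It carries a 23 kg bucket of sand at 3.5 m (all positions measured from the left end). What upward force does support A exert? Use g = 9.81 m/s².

Choose support B as the axis so its reaction then has zero moment arm.
Beam weight: 30 × 9.81 = 294.3 N down at 3 m → arm 3 m, τ = 294.3 × 3 = 882.9 N·m counterclockwise.
Bucket of sand: 23 × 9.81 = 225.6 N down at 3.5 m → arm 2.5 m, τ = 225.6 × 2.5 = 564 N·m counterclockwise.
Net load moment about support B = 1447 N·m counterclockwise.
Reaction R at support A is upward at 0 m, arm 6 m → moment R × 6 clockwise.
Balancing moments: R × 6 = 1447, giving R = 241 N.

R_A ≈ 241 N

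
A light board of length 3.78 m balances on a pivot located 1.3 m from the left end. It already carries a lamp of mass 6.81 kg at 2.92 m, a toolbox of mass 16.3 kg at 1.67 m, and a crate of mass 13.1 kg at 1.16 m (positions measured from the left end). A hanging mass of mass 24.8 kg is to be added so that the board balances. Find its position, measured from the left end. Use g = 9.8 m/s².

Taking torques about the pivot (at 1.3 m from the left end):
Lamp: 6.81 × 9.8 = 66.74 N down at 2.92 m → arm 1.62 m, τ = 66.74 × 1.62 = 108.1 N·m clockwise.
Toolbox: 16.3 × 9.8 = 159.7 N down at 1.67 m → arm 0.37 m, τ = 159.7 × 0.37 = 59.09 N·m clockwise.
Crate: 13.1 × 9.8 = 128.4 N down at 1.16 m → arm 0.14 m, τ = 128.4 × 0.14 = 17.98 N·m counterclockwise.
Net moment of existing loads = 149.2 N·m clockwise.
The hanging mass weighs 24.8 × 9.8 = 243 N and must supply an equal counterclockwise moment, so its lever arm about the pivot is 149.2 / 243 = 0.614 m.
That puts it at 1.3 − 0.614 = 0.686 m from the left end.

x ≈ 0.686 m from the left end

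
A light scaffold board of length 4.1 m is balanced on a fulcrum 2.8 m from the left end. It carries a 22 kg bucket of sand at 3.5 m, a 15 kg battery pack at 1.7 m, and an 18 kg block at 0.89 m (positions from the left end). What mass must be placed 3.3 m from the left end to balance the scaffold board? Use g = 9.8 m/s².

Taking torques about the fulcrum (at 2.8 m from the left end):
Bucket of sand: 22 × 9.8 = 215.6 N down at 3.5 m → arm 0.7 m, τ = 215.6 × 0.7 = 150.9 N·m clockwise.
Battery pack: 15 × 9.8 = 147 N down at 1.7 m → arm 1.1 m, τ = 147 × 1.1 = 161.7 N·m counterclockwise.
Block: 18 × 9.8 = 176.4 N down at 0.89 m → arm 1.91 m, τ = 176.4 × 1.91 = 336.9 N·m counterclockwise.
Net moment of known loads = 347.7 N·m counterclockwise.
An unknown mass m at 3.3 m has arm 0.5 m; its moment is m·g·0.5 clockwise.
Balancing moments: m × 9.8 × 0.5 = 347.7, giving m = 347.7 / (9.8 × 0.5) = 71 kg.

m ≈ 71 kg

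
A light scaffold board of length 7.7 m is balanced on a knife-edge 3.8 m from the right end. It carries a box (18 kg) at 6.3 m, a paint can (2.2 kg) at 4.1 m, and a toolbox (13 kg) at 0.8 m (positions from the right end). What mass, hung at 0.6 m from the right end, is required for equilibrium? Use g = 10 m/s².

m ≈ 2.08 kg

About the knife-edge (at 3.8 m from the right end):
Box: 18 × 10 = 180 N down at 6.3 m → arm 2.5 m, τ = 180 × 2.5 = 450 N·m counterclockwise.
Paint can: 2.2 × 10 = 22 N down at 4.1 m → arm 0.3 m, τ = 22 × 0.3 = 6.6 N·m counterclockwise.
Toolbox: 13 × 10 = 130 N down at 0.8 m → arm 3 m, τ = 130 × 3 = 390 N·m clockwise.
Net moment of known loads = 66.6 N·m counterclockwise.
An unknown mass m at 0.6 m has arm 3.2 m; its moment is m·g·3.2 clockwise.
Setting net torque to zero: m × 10 × 3.2 = 66.6 → m = 66.6 / (10 × 3.2) = 2.08 kg.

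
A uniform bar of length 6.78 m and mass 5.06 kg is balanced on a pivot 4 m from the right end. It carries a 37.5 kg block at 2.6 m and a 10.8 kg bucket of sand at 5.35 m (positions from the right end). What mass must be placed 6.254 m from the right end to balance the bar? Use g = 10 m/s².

Choose the pivot (at 4 m from the right end) as the axis so the support reaction has zero arm there.
Beam weight: 5.06 × 10 = 50.6 N down at 3.39 m → arm 0.61 m, τ = 50.6 × 0.61 = 30.87 N·m clockwise.
Block: 37.5 × 10 = 375 N down at 2.6 m → arm 1.4 m, τ = 375 × 1.4 = 525 N·m clockwise.
Bucket of sand: 10.8 × 10 = 108 N down at 5.35 m → arm 1.35 m, τ = 108 × 1.35 = 145.8 N·m counterclockwise.
Net moment of known loads = 410.1 N·m clockwise.
An unknown mass m at 6.254 m has arm 2.254 m; its moment is m·g·2.254 counterclockwise.
Στ = 0 ⇒ m × 10 × 2.254 = 410.1 ⇒ m = 410.1 / (10 × 2.254) = 18.2 kg.

m ≈ 18.2 kg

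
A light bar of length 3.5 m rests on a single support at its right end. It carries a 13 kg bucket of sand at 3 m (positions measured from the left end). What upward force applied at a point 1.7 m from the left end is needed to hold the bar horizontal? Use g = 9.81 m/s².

F ≈ 35.4 N

Take moments about the right end.
Bucket of sand: 13 × 9.81 = 127.5 N down at 3 m → arm 0.5 m, τ = 127.5 × 0.5 = 63.75 N·m counterclockwise.
Net moment of the loads = 63.75 N·m counterclockwise.
The upward force F acts at a point 1.7 m from the left end, arm 1.8 m, giving F × 1.8 clockwise.
Setting net torque to zero: F × 1.8 = 63.75 → F = 63.75 / 1.8 = 35.4 N.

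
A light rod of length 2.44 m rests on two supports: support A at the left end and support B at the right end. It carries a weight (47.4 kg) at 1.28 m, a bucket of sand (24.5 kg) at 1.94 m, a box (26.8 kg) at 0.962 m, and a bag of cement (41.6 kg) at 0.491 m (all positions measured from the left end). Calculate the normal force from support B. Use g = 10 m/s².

Take moments about support A.
Weight: 47.4 × 10 = 474 N down at 1.28 m → arm 1.28 m, τ = 474 × 1.28 = 606.7 N·m clockwise.
Bucket of sand: 24.5 × 10 = 245 N down at 1.94 m → arm 1.94 m, τ = 245 × 1.94 = 475.3 N·m clockwise.
Box: 26.8 × 10 = 268 N down at 0.962 m → arm 0.962 m, τ = 268 × 0.962 = 257.8 N·m clockwise.
Bag of cement: 41.6 × 10 = 416 N down at 0.491 m → arm 0.491 m, τ = 416 × 0.491 = 204.3 N·m clockwise.
Net load moment about support A = 1544 N·m clockwise.
Reaction R at support B is upward at 2.44 m, arm 2.44 m → moment R × 2.44 counterclockwise.
Setting net torque to zero: R × 2.44 = 1544 → R = 633 N.

R_B ≈ 633 N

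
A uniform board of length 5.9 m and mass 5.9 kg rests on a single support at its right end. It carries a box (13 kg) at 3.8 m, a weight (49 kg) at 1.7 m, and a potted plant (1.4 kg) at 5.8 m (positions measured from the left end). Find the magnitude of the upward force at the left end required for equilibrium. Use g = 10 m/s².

F ≈ 425 N

Sum moments about the right end (the unknown pivot reaction has zero arm there).
Beam weight: 5.9 × 10 = 59 N down at 2.95 m → arm 2.95 m, τ = 59 × 2.95 = 174.1 N·m counterclockwise.
Box: 13 × 10 = 130 N down at 3.8 m → arm 2.1 m, τ = 130 × 2.1 = 273 N·m counterclockwise.
Weight: 49 × 10 = 490 N down at 1.7 m → arm 4.2 m, τ = 490 × 4.2 = 2058 N·m counterclockwise.
Potted plant: 1.4 × 10 = 14 N down at 5.8 m → arm 0.1 m, τ = 14 × 0.1 = 1.4 N·m counterclockwise.
Net moment of the loads = 2506 N·m counterclockwise.
The upward force F acts at the left end, arm 5.9 m, giving F × 5.9 clockwise.
Setting net torque to zero: F × 5.9 = 2506 → F = 2506 / 5.9 = 425 N.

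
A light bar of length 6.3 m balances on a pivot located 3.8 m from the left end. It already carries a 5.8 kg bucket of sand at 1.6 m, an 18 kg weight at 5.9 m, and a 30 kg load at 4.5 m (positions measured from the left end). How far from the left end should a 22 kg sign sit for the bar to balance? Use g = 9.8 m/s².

x ≈ 1.71 m from the left end

Choose the pivot (at 3.8 m from the left end) as the axis so the support reaction has zero arm there.
Bucket of sand: 5.8 × 9.8 = 56.84 N down at 1.6 m → arm 2.2 m, τ = 56.84 × 2.2 = 125 N·m counterclockwise.
Weight: 18 × 9.8 = 176.4 N down at 5.9 m → arm 2.1 m, τ = 176.4 × 2.1 = 370.4 N·m clockwise.
Load: 30 × 9.8 = 294 N down at 4.5 m → arm 0.7 m, τ = 294 × 0.7 = 205.8 N·m clockwise.
Net moment of existing loads = 451.2 N·m clockwise.
The sign weighs 22 × 9.8 = 215.6 N and must supply an equal counterclockwise moment, so its lever arm about the pivot is 451.2 / 215.6 = 2.09 m.
That puts it at 3.8 − 2.09 = 1.71 m from the left end.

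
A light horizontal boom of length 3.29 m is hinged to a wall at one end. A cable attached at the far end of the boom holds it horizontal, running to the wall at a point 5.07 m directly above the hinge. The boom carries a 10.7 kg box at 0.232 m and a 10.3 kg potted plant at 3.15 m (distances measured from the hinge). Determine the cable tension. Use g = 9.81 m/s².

Choose the hinge as the axis so the unknown hinge reaction has zero arm there.
Box: 10.7 × 9.81 = 105 N down at 0.232 m → arm 0.232 m, τ = 105 × 0.232 = 24.36 N·m clockwise.
Potted plant: 10.3 × 9.81 = 101 N down at 3.15 m → arm 3.15 m, τ = 101 × 3.15 = 318.1 N·m clockwise.
Total clockwise load moment = 342.5 N·m.
The cable tension T acts at 3.29 m; only its component perpendicular to the boom, T sinθ, produces torque. sinθ = h/√(h²+d²) = 5.07/√(5.07²+3.29²) = 0.8389.
Στ = 0 ⇒ T × 3.29 × 0.8389 = 342.5 ⇒ T = 342.5 / 2.76 = 124 N.

T ≈ 124 N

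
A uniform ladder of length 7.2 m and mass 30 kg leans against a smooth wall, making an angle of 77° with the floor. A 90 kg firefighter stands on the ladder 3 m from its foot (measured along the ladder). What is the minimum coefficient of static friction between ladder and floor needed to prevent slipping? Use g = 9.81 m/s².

μ_min ≈ 0.101

About the foot of the ladder:
Ladder weight 30×9.81 = 294.3 N acts at 3.6 m along the ladder; its horizontal arm is 3.6·cos77° = 0.8098 m → τ = 238.3 N·m clockwise.
Firefighter: 90×9.81 = 882.9 N at 3 m → arm 0.6749 m → τ = 595.9 N·m clockwise.
Wall normal N acts horizontally at the top; its moment arm is the height L sinθ = 7.2·sin77° = 7.015 m, counterclockwise.
For rotational equilibrium, N × 7.015 = 834.2, so N = 118.9 N.
ΣFx = 0 ⇒ f = N_wall = 118.9 N. ΣFy = 0 ⇒ N_floor = 1177 N.
μ_min = f / N_floor = 118.9 / 1177 = 0.101.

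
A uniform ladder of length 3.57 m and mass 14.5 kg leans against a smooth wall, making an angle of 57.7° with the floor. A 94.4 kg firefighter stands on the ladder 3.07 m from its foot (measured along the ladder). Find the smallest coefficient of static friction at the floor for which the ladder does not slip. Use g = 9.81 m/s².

Taking torques about the foot of the ladder:
Ladder weight 14.5×9.81 = 142.2 N acts at 1.785 m along the ladder; its horizontal arm is 1.785·cos57.7° = 0.9538 m → τ = 135.6 N·m clockwise.
Firefighter: 94.4×9.81 = 926.1 N at 3.07 m → arm 1.64 m → τ = 1519 N·m clockwise.
Wall normal N acts horizontally at the top; its moment arm is the height L sinθ = 3.57·sin57.7° = 3.018 m, counterclockwise.
Balancing moments: N × 3.018 = 1655, giving N = 548.4 N.
ΣFx = 0 ⇒ f = N_wall = 548.4 N. ΣFy = 0 ⇒ N_floor = 1068 N.
μ_min = f / N_floor = 548.4 / 1068 = 0.513.

μ_min ≈ 0.513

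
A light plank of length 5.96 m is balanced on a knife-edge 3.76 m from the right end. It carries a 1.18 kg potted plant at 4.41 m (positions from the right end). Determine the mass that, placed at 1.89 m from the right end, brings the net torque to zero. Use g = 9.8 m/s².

m ≈ 0.41 kg

Sum moments about the knife-edge (at 3.76 m from the right end) (the support reaction has zero arm there).
Potted plant: 1.18 × 9.8 = 11.56 N down at 4.41 m → arm 0.65 m, τ = 11.56 × 0.65 = 7.514 N·m counterclockwise.
Net moment of known loads = 7.514 N·m counterclockwise.
An unknown mass m at 1.89 m has arm 1.87 m; its moment is m·g·1.87 clockwise.
For rotational equilibrium, m × 9.8 × 1.87 = 7.514, so m = 7.514 / (9.8 × 1.87) = 0.41 kg.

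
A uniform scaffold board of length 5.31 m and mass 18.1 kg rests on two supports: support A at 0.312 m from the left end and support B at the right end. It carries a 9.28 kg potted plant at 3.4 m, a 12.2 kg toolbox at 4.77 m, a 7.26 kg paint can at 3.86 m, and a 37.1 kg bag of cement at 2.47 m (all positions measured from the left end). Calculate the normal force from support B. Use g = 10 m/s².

Sum moments about support A (its reaction then has zero moment arm).
Beam weight: 18.1 × 10 = 181 N down at 2.655 m → arm 2.343 m, τ = 181 × 2.343 = 424.1 N·m clockwise.
Potted plant: 9.28 × 10 = 92.8 N down at 3.4 m → arm 3.088 m, τ = 92.8 × 3.088 = 286.6 N·m clockwise.
Toolbox: 12.2 × 10 = 122 N down at 4.77 m → arm 4.458 m, τ = 122 × 4.458 = 543.9 N·m clockwise.
Paint can: 7.26 × 10 = 72.6 N down at 3.86 m → arm 3.548 m, τ = 72.6 × 3.548 = 257.6 N·m clockwise.
Bag of cement: 37.1 × 10 = 371 N down at 2.47 m → arm 2.158 m, τ = 371 × 2.158 = 800.6 N·m clockwise.
Net load moment about support A = 2313 N·m clockwise.
Reaction R at support B is upward at 5.31 m, arm 4.998 m → moment R × 4.998 counterclockwise.
Στ = 0 ⇒ R × 4.998 = 2313 ⇒ R = 463 N.

R_B ≈ 463 N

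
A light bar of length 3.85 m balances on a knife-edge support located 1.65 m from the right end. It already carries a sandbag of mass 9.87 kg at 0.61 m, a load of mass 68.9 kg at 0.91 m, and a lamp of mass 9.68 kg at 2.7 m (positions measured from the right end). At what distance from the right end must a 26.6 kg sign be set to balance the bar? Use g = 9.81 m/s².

x ≈ 3.57 m from the right end

Sum moments about the knife-edge support (at 1.65 m from the right end) (the support reaction has zero arm there).
Sandbag: 9.87 × 9.81 = 96.82 N down at 0.61 m → arm 1.04 m, τ = 96.82 × 1.04 = 100.7 N·m clockwise.
Load: 68.9 × 9.81 = 675.9 N down at 0.91 m → arm 0.74 m, τ = 675.9 × 0.74 = 500.2 N·m clockwise.
Lamp: 9.68 × 9.81 = 94.96 N down at 2.7 m → arm 1.05 m, τ = 94.96 × 1.05 = 99.71 N·m counterclockwise.
Net moment of existing loads = 501.2 N·m clockwise.
The sign weighs 26.6 × 9.81 = 260.9 N and must supply an equal counterclockwise moment, so its lever arm about the knife-edge support is 501.2 / 260.9 = 1.92 m.
That puts it at 1.65 + 1.92 = 3.57 m from the right end.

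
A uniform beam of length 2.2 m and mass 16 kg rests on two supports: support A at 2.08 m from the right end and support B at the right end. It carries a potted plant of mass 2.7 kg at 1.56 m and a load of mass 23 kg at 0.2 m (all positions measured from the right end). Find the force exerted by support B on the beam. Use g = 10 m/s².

About support A:
Beam weight: 16 × 10 = 160 N down at 1.1 m → arm 0.98 m, τ = 160 × 0.98 = 156.8 N·m clockwise.
Potted plant: 2.7 × 10 = 27 N down at 1.56 m → arm 0.52 m, τ = 27 × 0.52 = 14.04 N·m clockwise.
Load: 23 × 10 = 230 N down at 0.2 m → arm 1.88 m, τ = 230 × 1.88 = 432.4 N·m clockwise.
Net load moment about support A = 603.2 N·m clockwise.
Reaction R at support B is upward at 0 m, arm 2.08 m → moment R × 2.08 counterclockwise.
For rotational equilibrium, R × 2.08 = 603.2, so R = 290 N.

R_B ≈ 290 N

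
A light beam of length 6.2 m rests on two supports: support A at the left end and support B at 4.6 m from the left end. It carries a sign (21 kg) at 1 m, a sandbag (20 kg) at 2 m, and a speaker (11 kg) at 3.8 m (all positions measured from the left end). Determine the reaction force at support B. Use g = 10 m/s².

About support A:
Sign: 21 × 10 = 210 N down at 1 m → arm 1 m, τ = 210 × 1 = 210 N·m clockwise.
Sandbag: 20 × 10 = 200 N down at 2 m → arm 2 m, τ = 200 × 2 = 400 N·m clockwise.
Speaker: 11 × 10 = 110 N down at 3.8 m → arm 3.8 m, τ = 110 × 3.8 = 418 N·m clockwise.
Net load moment about support A = 1028 N·m clockwise.
Reaction R at support B is upward at 4.6 m, arm 4.6 m → moment R × 4.6 counterclockwise.
Balancing moments: R × 4.6 = 1028, giving R = 223 N.

R_B ≈ 223 N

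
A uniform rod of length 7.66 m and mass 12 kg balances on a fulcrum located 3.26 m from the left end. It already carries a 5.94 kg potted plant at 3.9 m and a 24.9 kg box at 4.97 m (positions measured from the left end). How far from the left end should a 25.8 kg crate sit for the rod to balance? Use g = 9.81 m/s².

x ≈ 1.2 m from the left end

Taking torques about the fulcrum (at 3.26 m from the left end):
Beam weight: 12 × 9.81 = 117.7 N down at 3.83 m → arm 0.57 m, τ = 117.7 × 0.57 = 67.09 N·m clockwise.
Potted plant: 5.94 × 9.81 = 58.27 N down at 3.9 m → arm 0.64 m, τ = 58.27 × 0.64 = 37.29 N·m clockwise.
Box: 24.9 × 9.81 = 244.3 N down at 4.97 m → arm 1.71 m, τ = 244.3 × 1.71 = 417.8 N·m clockwise.
Net moment of existing loads = 522.2 N·m clockwise.
The crate weighs 25.8 × 9.81 = 253.1 N and must supply an equal counterclockwise moment, so its lever arm about the fulcrum is 522.2 / 253.1 = 2.06 m.
That puts it at 3.26 − 2.06 = 1.2 m from the left end.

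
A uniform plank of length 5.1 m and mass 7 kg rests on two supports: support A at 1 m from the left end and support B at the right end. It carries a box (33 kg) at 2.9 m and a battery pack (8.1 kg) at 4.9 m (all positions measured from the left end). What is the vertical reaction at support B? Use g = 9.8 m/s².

R_B ≈ 251 N

Taking torques about support A:
Beam weight: 7 × 9.8 = 68.6 N down at 2.55 m → arm 1.55 m, τ = 68.6 × 1.55 = 106.3 N·m clockwise.
Box: 33 × 9.8 = 323.4 N down at 2.9 m → arm 1.9 m, τ = 323.4 × 1.9 = 614.5 N·m clockwise.
Battery pack: 8.1 × 9.8 = 79.38 N down at 4.9 m → arm 3.9 m, τ = 79.38 × 3.9 = 309.6 N·m clockwise.
Net load moment about support A = 1030 N·m clockwise.
Reaction R at support B is upward at 5.1 m, arm 4.1 m → moment R × 4.1 counterclockwise.
Setting net torque to zero: R × 4.1 = 1030 → R = 251 N.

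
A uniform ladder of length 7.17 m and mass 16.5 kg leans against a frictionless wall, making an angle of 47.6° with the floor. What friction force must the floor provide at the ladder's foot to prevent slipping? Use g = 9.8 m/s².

Take moments about the foot of the ladder.
Ladder weight 16.5×9.8 = 161.7 N acts at 3.585 m along the ladder; its horizontal arm is 3.585·cos47.6° = 2.417 m → τ = 390.8 N·m clockwise.
Wall normal N acts horizontally at the top; its moment arm is the height L sinθ = 7.17·sin47.6° = 5.295 m, counterclockwise.
For rotational equilibrium, N × 5.295 = 390.8, so N = 73.8 N.
ΣFx = 0: friction at the foot balances the wall's push, so f = N_wall = 73.8 N.

f ≈ 73.8 N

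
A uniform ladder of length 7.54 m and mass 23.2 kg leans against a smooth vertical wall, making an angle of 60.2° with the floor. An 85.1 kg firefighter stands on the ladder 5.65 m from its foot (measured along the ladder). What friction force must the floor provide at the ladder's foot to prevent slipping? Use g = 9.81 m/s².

Taking torques about the foot of the ladder:
Ladder weight 23.2×9.81 = 227.6 N acts at 3.77 m along the ladder; its horizontal arm is 3.77·cos60.2° = 1.874 m → τ = 426.5 N·m clockwise.
Firefighter: 85.1×9.81 = 834.8 N at 5.65 m → arm 2.808 m → τ = 2344 N·m clockwise.
Wall normal N acts horizontally at the top; its moment arm is the height L sinθ = 7.54·sin60.2° = 6.543 m, counterclockwise.
Στ = 0 ⇒ N × 6.543 = 2770 ⇒ N = 423 N.
ΣFx = 0: friction at the foot balances the wall's push, so f = N_wall = 423 N.

f ≈ 423 N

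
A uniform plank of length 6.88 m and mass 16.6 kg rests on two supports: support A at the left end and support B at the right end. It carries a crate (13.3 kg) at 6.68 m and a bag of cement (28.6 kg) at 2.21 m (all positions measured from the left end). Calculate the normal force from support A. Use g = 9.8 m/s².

R_A ≈ 275 N

Take moments about support B.
Beam weight: 16.6 × 9.8 = 162.7 N down at 3.44 m → arm 3.44 m, τ = 162.7 × 3.44 = 559.7 N·m counterclockwise.
Crate: 13.3 × 9.8 = 130.3 N down at 6.68 m → arm 0.2 m, τ = 130.3 × 0.2 = 26.06 N·m counterclockwise.
Bag of cement: 28.6 × 9.8 = 280.3 N down at 2.21 m → arm 4.67 m, τ = 280.3 × 4.67 = 1309 N·m counterclockwise.
Net load moment about support B = 1895 N·m counterclockwise.
Reaction R at support A is upward at 0 m, arm 6.88 m → moment R × 6.88 clockwise.
Balancing moments: R × 6.88 = 1895, giving R = 275 N.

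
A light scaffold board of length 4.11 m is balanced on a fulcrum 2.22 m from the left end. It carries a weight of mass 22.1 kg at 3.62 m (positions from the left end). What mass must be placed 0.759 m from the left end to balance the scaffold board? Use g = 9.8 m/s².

m ≈ 21.2 kg

Take moments about the fulcrum (at 2.22 m from the left end).
Weight: 22.1 × 9.8 = 216.6 N down at 3.62 m → arm 1.4 m, τ = 216.6 × 1.4 = 303.2 N·m clockwise.
Net moment of known loads = 303.2 N·m clockwise.
An unknown mass m at 0.759 m has arm 1.461 m; its moment is m·g·1.461 counterclockwise.
Στ = 0 ⇒ m × 9.8 × 1.461 = 303.2 ⇒ m = 303.2 / (9.8 × 1.461) = 21.2 kg.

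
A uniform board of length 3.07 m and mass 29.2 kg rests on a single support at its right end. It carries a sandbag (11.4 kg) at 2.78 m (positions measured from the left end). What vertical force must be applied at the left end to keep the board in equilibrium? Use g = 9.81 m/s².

F ≈ 154 N

Take moments about the right end.
Beam weight: 29.2 × 9.81 = 286.5 N down at 1.535 m → arm 1.535 m, τ = 286.5 × 1.535 = 439.8 N·m counterclockwise.
Sandbag: 11.4 × 9.81 = 111.8 N down at 2.78 m → arm 0.29 m, τ = 111.8 × 0.29 = 32.42 N·m counterclockwise.
Net moment of the loads = 472.2 N·m counterclockwise.
The upward force F acts at the left end, arm 3.07 m, giving F × 3.07 clockwise.
Στ = 0 ⇒ F × 3.07 = 472.2 ⇒ F = 472.2 / 3.07 = 154 N.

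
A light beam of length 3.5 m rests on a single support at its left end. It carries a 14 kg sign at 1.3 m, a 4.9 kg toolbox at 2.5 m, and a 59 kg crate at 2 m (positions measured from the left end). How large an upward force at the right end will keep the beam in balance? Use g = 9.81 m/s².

F ≈ 416 N

Take moments about the left end.
Sign: 14 × 9.81 = 137.3 N down at 1.3 m → arm 1.3 m, τ = 137.3 × 1.3 = 178.5 N·m clockwise.
Toolbox: 4.9 × 9.81 = 48.07 N down at 2.5 m → arm 2.5 m, τ = 48.07 × 2.5 = 120.2 N·m clockwise.
Crate: 59 × 9.81 = 578.8 N down at 2 m → arm 2 m, τ = 578.8 × 2 = 1158 N·m clockwise.
Net moment of the loads = 1457 N·m clockwise.
The upward force F acts at the right end, arm 3.5 m, giving F × 3.5 counterclockwise.
Στ = 0 ⇒ F × 3.5 = 1457 ⇒ F = 1457 / 3.5 = 416 N.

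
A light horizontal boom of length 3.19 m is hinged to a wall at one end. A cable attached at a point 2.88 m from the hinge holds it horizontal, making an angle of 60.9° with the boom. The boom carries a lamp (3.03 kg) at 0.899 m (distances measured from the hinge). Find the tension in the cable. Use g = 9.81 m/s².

T ≈ 10.6 N

Sum moments about the hinge (the unknown hinge reaction has zero arm there).
Lamp: 3.03 × 9.81 = 29.72 N down at 0.899 m → arm 0.899 m, τ = 29.72 × 0.899 = 26.72 N·m clockwise.
Total clockwise load moment = 26.72 N·m.
The cable tension T acts at 2.88 m; only its component perpendicular to the boom, T sinθ, produces torque. sin 60.9° = 0.8738.
Στ = 0 ⇒ T × 2.88 × 0.8738 = 26.72 ⇒ T = 26.72 / 2.517 = 10.6 N.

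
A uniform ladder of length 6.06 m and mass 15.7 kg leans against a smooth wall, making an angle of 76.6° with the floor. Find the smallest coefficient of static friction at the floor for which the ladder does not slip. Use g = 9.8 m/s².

Take moments about the foot of the ladder.
Ladder weight 15.7×9.8 = 153.9 N acts at 3.03 m along the ladder; its horizontal arm is 3.03·cos76.6° = 0.7022 m → τ = 108.1 N·m clockwise.
Wall normal N acts horizontally at the top; its moment arm is the height L sinθ = 6.06·sin76.6° = 5.895 m, counterclockwise.
Setting net torque to zero: N × 5.895 = 108.1 → N = 18.34 N.
ΣFx = 0 ⇒ f = N_wall = 18.34 N. ΣFy = 0 ⇒ N_floor = 153.9 N.
μ_min = f / N_floor = 18.34 / 153.9 = 0.119.

μ_min ≈ 0.119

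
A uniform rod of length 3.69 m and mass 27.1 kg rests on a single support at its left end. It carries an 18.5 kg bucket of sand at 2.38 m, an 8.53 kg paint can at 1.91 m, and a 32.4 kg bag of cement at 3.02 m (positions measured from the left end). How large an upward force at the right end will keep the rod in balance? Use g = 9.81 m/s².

F ≈ 553 N

Choose the left end as the axis so the unknown pivot reaction has zero arm there.
Beam weight: 27.1 × 9.81 = 265.9 N down at 1.845 m → arm 1.845 m, τ = 265.9 × 1.845 = 490.6 N·m clockwise.
Bucket of sand: 18.5 × 9.81 = 181.5 N down at 2.38 m → arm 2.38 m, τ = 181.5 × 2.38 = 432 N·m clockwise.
Paint can: 8.53 × 9.81 = 83.68 N down at 1.91 m → arm 1.91 m, τ = 83.68 × 1.91 = 159.8 N·m clockwise.
Bag of cement: 32.4 × 9.81 = 317.8 N down at 3.02 m → arm 3.02 m, τ = 317.8 × 3.02 = 959.8 N·m clockwise.
Net moment of the loads = 2042 N·m clockwise.
The upward force F acts at the right end, arm 3.69 m, giving F × 3.69 counterclockwise.
Balancing moments: F × 3.69 = 2042, giving F = 2042 / 3.69 = 553 N.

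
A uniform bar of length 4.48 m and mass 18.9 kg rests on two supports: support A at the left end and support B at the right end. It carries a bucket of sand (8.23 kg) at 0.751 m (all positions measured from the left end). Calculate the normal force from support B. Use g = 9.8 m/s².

Taking torques about support A:
Beam weight: 18.9 × 9.8 = 185.2 N down at 2.24 m → arm 2.24 m, τ = 185.2 × 2.24 = 414.8 N·m clockwise.
Bucket of sand: 8.23 × 9.8 = 80.65 N down at 0.751 m → arm 0.751 m, τ = 80.65 × 0.751 = 60.57 N·m clockwise.
Net load moment about support A = 475.4 N·m clockwise.
Reaction R at support B is upward at 4.48 m, arm 4.48 m → moment R × 4.48 counterclockwise.
Στ = 0 ⇒ R × 4.48 = 475.4 ⇒ R = 106 N.

R_B ≈ 106 N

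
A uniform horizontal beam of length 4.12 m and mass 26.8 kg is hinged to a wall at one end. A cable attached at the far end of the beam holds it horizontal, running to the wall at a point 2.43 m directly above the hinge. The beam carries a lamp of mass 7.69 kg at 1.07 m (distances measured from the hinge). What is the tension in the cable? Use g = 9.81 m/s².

Taking torques about the hinge:
Beam weight: 26.8 × 9.81 = 262.9 N down at 2.06 m → arm 2.06 m, τ = 262.9 × 2.06 = 541.6 N·m clockwise.
Lamp: 7.69 × 9.81 = 75.44 N down at 1.07 m → arm 1.07 m, τ = 75.44 × 1.07 = 80.72 N·m clockwise.
Total clockwise load moment = 622.3 N·m.
The cable tension T acts at 4.12 m; only its component perpendicular to the beam, T sinθ, produces torque. sinθ = h/√(h²+d²) = 2.43/√(2.43²+4.12²) = 0.508.
Setting net torque to zero: T × 4.12 × 0.508 = 622.3 → T = 622.3 / 2.093 = 297 N.

T ≈ 297 N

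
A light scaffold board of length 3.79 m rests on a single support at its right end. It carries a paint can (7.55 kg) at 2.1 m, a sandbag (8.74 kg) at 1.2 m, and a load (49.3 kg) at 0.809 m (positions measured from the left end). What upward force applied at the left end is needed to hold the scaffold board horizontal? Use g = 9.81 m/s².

Taking torques about the right end:
Paint can: 7.55 × 9.81 = 74.07 N down at 2.1 m → arm 1.69 m, τ = 74.07 × 1.69 = 125.2 N·m counterclockwise.
Sandbag: 8.74 × 9.81 = 85.74 N down at 1.2 m → arm 2.59 m, τ = 85.74 × 2.59 = 222.1 N·m counterclockwise.
Load: 49.3 × 9.81 = 483.6 N down at 0.809 m → arm 2.981 m, τ = 483.6 × 2.981 = 1442 N·m counterclockwise.
Net moment of the loads = 1789 N·m counterclockwise.
The upward force F acts at the left end, arm 3.79 m, giving F × 3.79 clockwise.
Balancing moments: F × 3.79 = 1789, giving F = 1789 / 3.79 = 472 N.

F ≈ 472 N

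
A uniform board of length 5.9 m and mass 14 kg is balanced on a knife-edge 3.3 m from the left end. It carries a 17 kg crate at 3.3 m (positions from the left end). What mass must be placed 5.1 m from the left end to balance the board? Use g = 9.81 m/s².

Take moments about the knife-edge (at 3.3 m from the left end).
Beam weight: 14 × 9.81 = 137.3 N down at 2.95 m → arm 0.35 m, τ = 137.3 × 0.35 = 48.05 N·m counterclockwise.
Crate: acts at the knife-edge, moment arm 0 → no torque.
Net moment of known loads = 48.05 N·m counterclockwise.
An unknown mass m at 5.1 m has arm 1.8 m; its moment is m·g·1.8 clockwise.
Στ = 0 ⇒ m × 9.81 × 1.8 = 48.05 ⇒ m = 48.05 / (9.81 × 1.8) = 2.72 kg.

m ≈ 2.72 kg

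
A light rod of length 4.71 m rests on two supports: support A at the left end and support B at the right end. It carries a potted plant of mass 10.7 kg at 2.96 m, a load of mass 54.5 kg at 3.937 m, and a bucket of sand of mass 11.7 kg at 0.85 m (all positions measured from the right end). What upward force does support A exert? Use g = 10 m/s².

Taking torques about support B:
Potted plant: 10.7 × 10 = 107 N down at 2.96 m → arm 2.96 m, τ = 107 × 2.96 = 316.7 N·m counterclockwise.
Load: 54.5 × 10 = 545 N down at 3.937 m → arm 3.937 m, τ = 545 × 3.937 = 2146 N·m counterclockwise.
Bucket of sand: 11.7 × 10 = 117 N down at 0.85 m → arm 0.85 m, τ = 117 × 0.85 = 99.45 N·m counterclockwise.
Net load moment about support B = 2562 N·m counterclockwise.
Reaction R at support A is upward at 4.71 m, arm 4.71 m → moment R × 4.71 clockwise.
Στ = 0 ⇒ R × 4.71 = 2562 ⇒ R = 544 N.

R_A ≈ 544 N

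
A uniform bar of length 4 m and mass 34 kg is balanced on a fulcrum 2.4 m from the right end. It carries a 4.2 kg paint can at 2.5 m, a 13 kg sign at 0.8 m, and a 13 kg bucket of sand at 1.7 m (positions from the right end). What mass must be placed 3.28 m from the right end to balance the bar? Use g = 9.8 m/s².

m ≈ 49 kg

Choose the fulcrum (at 2.4 m from the right end) as the axis so the support reaction has zero arm there.
Beam weight: 34 × 9.8 = 333.2 N down at 2 m → arm 0.4 m, τ = 333.2 × 0.4 = 133.3 N·m clockwise.
Paint can: 4.2 × 9.8 = 41.16 N down at 2.5 m → arm 0.1 m, τ = 41.16 × 0.1 = 4.116 N·m counterclockwise.
Sign: 13 × 9.8 = 127.4 N down at 0.8 m → arm 1.6 m, τ = 127.4 × 1.6 = 203.8 N·m clockwise.
Bucket of sand: 13 × 9.8 = 127.4 N down at 1.7 m → arm 0.7 m, τ = 127.4 × 0.7 = 89.18 N·m clockwise.
Net moment of known loads = 422.2 N·m clockwise.
An unknown mass m at 3.28 m has arm 0.88 m; its moment is m·g·0.88 counterclockwise.
Balancing moments: m × 9.8 × 0.88 = 422.2, giving m = 422.2 / (9.8 × 0.88) = 49 kg.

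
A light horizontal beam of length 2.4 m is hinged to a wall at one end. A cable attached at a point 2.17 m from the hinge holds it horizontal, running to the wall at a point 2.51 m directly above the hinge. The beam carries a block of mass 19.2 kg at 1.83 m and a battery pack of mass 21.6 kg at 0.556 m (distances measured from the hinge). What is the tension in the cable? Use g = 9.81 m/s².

Taking torques about the hinge:
Block: 19.2 × 9.81 = 188.4 N down at 1.83 m → arm 1.83 m, τ = 188.4 × 1.83 = 344.8 N·m clockwise.
Battery pack: 21.6 × 9.81 = 211.9 N down at 0.556 m → arm 0.556 m, τ = 211.9 × 0.556 = 117.8 N·m clockwise.
Total clockwise load moment = 462.6 N·m.
The cable tension T acts at 2.17 m; only its component perpendicular to the beam, T sinθ, produces torque. sinθ = h/√(h²+d²) = 2.51/√(2.51²+2.17²) = 0.7565.
Στ = 0 ⇒ T × 2.17 × 0.7565 = 462.6 ⇒ T = 462.6 / 1.642 = 282 N.

T ≈ 282 N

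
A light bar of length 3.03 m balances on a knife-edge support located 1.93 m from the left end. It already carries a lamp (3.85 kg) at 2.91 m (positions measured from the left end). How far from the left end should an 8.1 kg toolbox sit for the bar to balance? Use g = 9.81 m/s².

x ≈ 1.46 m from the left end

Choose the knife-edge support (at 1.93 m from the left end) as the axis so the support reaction has zero arm there.
Lamp: 3.85 × 9.81 = 37.77 N down at 2.91 m → arm 0.98 m, τ = 37.77 × 0.98 = 37.01 N·m clockwise.
Net moment of existing loads = 37.01 N·m clockwise.
The toolbox weighs 8.1 × 9.81 = 79.46 N and must supply an equal counterclockwise moment, so its lever arm about the knife-edge support is 37.01 / 79.46 = 0.466 m.
That puts it at 1.93 − 0.466 = 1.46 m from the left end.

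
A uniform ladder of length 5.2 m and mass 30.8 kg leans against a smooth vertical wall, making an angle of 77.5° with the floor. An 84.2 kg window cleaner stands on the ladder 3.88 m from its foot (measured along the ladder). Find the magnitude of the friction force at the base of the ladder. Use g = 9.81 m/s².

f ≈ 170 N

Choose the foot of the ladder as the axis so the floor normal and friction both act there and drop out.
Ladder weight 30.8×9.81 = 302.1 N acts at 2.6 m along the ladder; its horizontal arm is 2.6·cos77.5° = 0.5627 m → τ = 170 N·m clockwise.
Window cleaner: 84.2×9.81 = 826 N at 3.88 m → arm 0.8398 m → τ = 693.7 N·m clockwise.
Wall normal N acts horizontally at the top; its moment arm is the height L sinθ = 5.2·sin77.5° = 5.077 m, counterclockwise.
For rotational equilibrium, N × 5.077 = 863.7, so N = 170 N.
ΣFx = 0: friction at the foot balances the wall's push, so f = N_wall = 170 N.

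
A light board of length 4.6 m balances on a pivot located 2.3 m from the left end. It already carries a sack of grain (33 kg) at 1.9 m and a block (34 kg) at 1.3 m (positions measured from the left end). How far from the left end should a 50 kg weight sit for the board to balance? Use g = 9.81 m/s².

Choose the pivot (at 2.3 m from the left end) as the axis so the support reaction has zero arm there.
Sack of grain: 33 × 9.81 = 323.7 N down at 1.9 m → arm 0.4 m, τ = 323.7 × 0.4 = 129.5 N·m counterclockwise.
Block: 34 × 9.81 = 333.5 N down at 1.3 m → arm 1 m, τ = 333.5 × 1 = 333.5 N·m counterclockwise.
Net moment of existing loads = 463 N·m counterclockwise.
The weight weighs 50 × 9.81 = 490.5 N and must supply an equal clockwise moment, so its lever arm about the pivot is 463 / 490.5 = 0.944 m.
That puts it at 2.3 + 0.944 = 3.24 m from the left end.

x ≈ 3.24 m from the left end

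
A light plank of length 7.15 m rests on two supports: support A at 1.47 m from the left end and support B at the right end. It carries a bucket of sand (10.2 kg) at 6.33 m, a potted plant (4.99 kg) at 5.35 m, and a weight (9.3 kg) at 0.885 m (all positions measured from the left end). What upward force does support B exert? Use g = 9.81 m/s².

R_B ≈ 110 N

Sum moments about support A (its reaction then has zero moment arm).
Bucket of sand: 10.2 × 9.81 = 100.1 N down at 6.33 m → arm 4.86 m, τ = 100.1 × 4.86 = 486.5 N·m clockwise.
Potted plant: 4.99 × 9.81 = 48.95 N down at 5.35 m → arm 3.88 m, τ = 48.95 × 3.88 = 189.9 N·m clockwise.
Weight: 9.3 × 9.81 = 91.23 N down at 0.885 m → arm 0.585 m, τ = 91.23 × 0.585 = 53.37 N·m counterclockwise.
Net load moment about support A = 623 N·m clockwise.
Reaction R at support B is upward at 7.15 m, arm 5.68 m → moment R × 5.68 counterclockwise.
For rotational equilibrium, R × 5.68 = 623, so R = 110 N.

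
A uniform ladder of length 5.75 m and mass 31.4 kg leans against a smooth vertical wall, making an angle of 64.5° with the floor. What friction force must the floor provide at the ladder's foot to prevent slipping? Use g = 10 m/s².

f ≈ 74.9 N

Sum moments about the foot of the ladder (the floor normal and friction both act there and drop out).
Ladder weight 31.4×10 = 314 N acts at 2.875 m along the ladder; its horizontal arm is 2.875·cos64.5° = 1.238 m → τ = 388.7 N·m clockwise.
Wall normal N acts horizontally at the top; its moment arm is the height L sinθ = 5.75·sin64.5° = 5.19 m, counterclockwise.
For rotational equilibrium, N × 5.19 = 388.7, so N = 74.9 N.
ΣFx = 0: friction at the foot balances the wall's push, so f = N_wall = 74.9 N.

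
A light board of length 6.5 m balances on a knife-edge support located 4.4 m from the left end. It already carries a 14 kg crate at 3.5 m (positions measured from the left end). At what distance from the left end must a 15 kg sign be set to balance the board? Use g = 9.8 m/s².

x ≈ 5.24 m from the left end

Choose the knife-edge support (at 4.4 m from the left end) as the axis so the support reaction has zero arm there.
Crate: 14 × 9.8 = 137.2 N down at 3.5 m → arm 0.9 m, τ = 137.2 × 0.9 = 123.5 N·m counterclockwise.
Net moment of existing loads = 123.5 N·m counterclockwise.
The sign weighs 15 × 9.8 = 147 N and must supply an equal clockwise moment, so its lever arm about the knife-edge support is 123.5 / 147 = 0.84 m.
That puts it at 4.4 + 0.84 = 5.24 m from the left end.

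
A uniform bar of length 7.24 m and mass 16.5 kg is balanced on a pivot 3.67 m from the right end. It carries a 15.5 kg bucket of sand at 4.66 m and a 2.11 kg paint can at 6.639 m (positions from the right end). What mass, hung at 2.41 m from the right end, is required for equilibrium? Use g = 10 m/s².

Taking torques about the pivot (at 3.67 m from the right end):
Beam weight: 16.5 × 10 = 165 N down at 3.62 m → arm 0.05 m, τ = 165 × 0.05 = 8.25 N·m clockwise.
Bucket of sand: 15.5 × 10 = 155 N down at 4.66 m → arm 0.99 m, τ = 155 × 0.99 = 153.4 N·m counterclockwise.
Paint can: 2.11 × 10 = 21.1 N down at 6.639 m → arm 2.969 m, τ = 21.1 × 2.969 = 62.65 N·m counterclockwise.
Net moment of known loads = 207.8 N·m counterclockwise.
An unknown mass m at 2.41 m has arm 1.26 m; its moment is m·g·1.26 clockwise.
Setting net torque to zero: m × 10 × 1.26 = 207.8 → m = 207.8 / (10 × 1.26) = 16.5 kg.

m ≈ 16.5 kg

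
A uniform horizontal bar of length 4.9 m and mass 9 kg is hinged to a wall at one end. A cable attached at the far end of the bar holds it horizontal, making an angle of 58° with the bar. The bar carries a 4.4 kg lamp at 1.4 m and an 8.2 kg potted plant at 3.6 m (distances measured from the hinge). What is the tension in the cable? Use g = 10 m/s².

T ≈ 139 N

Taking torques about the hinge:
Beam weight: 9 × 10 = 90 N down at 2.45 m → arm 2.45 m, τ = 90 × 2.45 = 220.5 N·m clockwise.
Lamp: 4.4 × 10 = 44 N down at 1.4 m → arm 1.4 m, τ = 44 × 1.4 = 61.6 N·m clockwise.
Potted plant: 8.2 × 10 = 82 N down at 3.6 m → arm 3.6 m, τ = 82 × 3.6 = 295.2 N·m clockwise.
Total clockwise load moment = 577.3 N·m.
The cable tension T acts at 4.9 m; only its component perpendicular to the bar, T sinθ, produces torque. sin 58° = 0.848.
Balancing moments: T × 4.9 × 0.848 = 577.3, giving T = 577.3 / 4.155 = 139 N.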